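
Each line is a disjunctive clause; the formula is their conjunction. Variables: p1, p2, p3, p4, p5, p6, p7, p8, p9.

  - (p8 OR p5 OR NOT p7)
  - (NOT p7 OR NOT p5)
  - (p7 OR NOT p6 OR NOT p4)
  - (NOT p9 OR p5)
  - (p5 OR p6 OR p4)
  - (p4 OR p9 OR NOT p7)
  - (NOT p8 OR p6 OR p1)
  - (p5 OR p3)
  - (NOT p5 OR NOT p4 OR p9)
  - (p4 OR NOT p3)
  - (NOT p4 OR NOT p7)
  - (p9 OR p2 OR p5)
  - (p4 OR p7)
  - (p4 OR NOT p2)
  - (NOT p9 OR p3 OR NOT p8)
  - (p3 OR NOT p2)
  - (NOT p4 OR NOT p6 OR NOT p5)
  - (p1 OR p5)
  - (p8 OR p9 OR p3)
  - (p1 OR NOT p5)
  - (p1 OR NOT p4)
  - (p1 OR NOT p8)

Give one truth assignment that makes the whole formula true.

Pure literal: p1 appears only positively; assign p1 = True.
Set p2 = False and propagate.
Try p3 = True.
  then p4 is forced to True.
  then p7 is forced to False.
  then p6 is forced to False.
For the remaining variables, p5 = True, p8 = False, p9 = True works.
Every clause has at least one true literal under this assignment.
Check each clause:
  1. (p5 OR p8 OR NOT p7) — NOT p7 is true.
  2. (NOT p5 OR NOT p7) — NOT p7 is true.
  3. (p7 OR NOT p4 OR NOT p6) — NOT p6 is true.
  4. (NOT p9 OR p5) — p5 is true.
  5. (p4 OR p6 OR p5) — p4 is true.
  6. (p9 OR p4 OR NOT p7) — NOT p7 is true.
  7. (p1 OR NOT p8 OR p6) — NOT p8 is true.
  8. (p3 OR p5) — p3 is true.
  9. (NOT p4 OR NOT p5 OR p9) — p9 is true.
  10. (NOT p3 OR p4) — p4 is true.
  11. (NOT p4 OR NOT p7) — NOT p7 is true.
  12. (p5 OR p9 OR p2) — p9 is true.
  13. (p7 OR p4) — p4 is true.
  14. (p4 OR NOT p2) — p4 is true.
  15. (NOT p8 OR NOT p9 OR p3) — NOT p8 is true.
  16. (NOT p2 OR p3) — p3 is true.
  17. (NOT p6 OR NOT p5 OR NOT p4) — NOT p6 is true.
  18. (p5 OR p1) — p1 is true.
  19. (p3 OR p8 OR p9) — p9 is true.
  20. (NOT p5 OR p1) — p1 is true.
  21. (p1 OR NOT p4) — p1 is true.
  22. (p1 OR NOT p8) — NOT p8 is true.

p1 = T, p2 = F, p3 = T, p4 = T, p5 = T, p6 = F, p7 = F, p8 = F, p9 = T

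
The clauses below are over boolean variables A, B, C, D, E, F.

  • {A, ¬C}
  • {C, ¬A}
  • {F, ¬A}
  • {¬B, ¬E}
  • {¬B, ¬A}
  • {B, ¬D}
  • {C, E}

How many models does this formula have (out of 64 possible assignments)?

The models are:
  A=F B=F C=F D=F E=T F=F
  A=F B=F C=F D=F E=T F=T
  A=T B=F C=T D=F E=F F=T
  A=T B=F C=T D=F E=T F=T
That's 4 in total.

4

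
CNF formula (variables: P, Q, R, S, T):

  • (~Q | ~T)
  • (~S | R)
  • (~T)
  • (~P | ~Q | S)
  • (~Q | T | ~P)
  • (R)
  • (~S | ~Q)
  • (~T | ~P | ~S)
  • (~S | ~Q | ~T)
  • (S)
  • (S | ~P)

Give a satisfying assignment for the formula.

P=0, Q=0, R=1, S=1, T=0

Check each clause:
  1. (~Q | ~T) — ~T is true.
  2. (R | ~S) — R is true.
  3. (~T) — ~T is true.
  4. (~P | ~Q | S) — S is true.
  5. (~P | T | ~Q) — ~Q is true.
  6. (R) — R is true.
  7. (~S | ~Q) — ~Q is true.
  8. (~P | ~T | ~S) — ~T is true.
  9. (~T | ~Q | ~S) — ~T is true.
  10. (S) — S is true.
  11. (S | ~P) — S is true.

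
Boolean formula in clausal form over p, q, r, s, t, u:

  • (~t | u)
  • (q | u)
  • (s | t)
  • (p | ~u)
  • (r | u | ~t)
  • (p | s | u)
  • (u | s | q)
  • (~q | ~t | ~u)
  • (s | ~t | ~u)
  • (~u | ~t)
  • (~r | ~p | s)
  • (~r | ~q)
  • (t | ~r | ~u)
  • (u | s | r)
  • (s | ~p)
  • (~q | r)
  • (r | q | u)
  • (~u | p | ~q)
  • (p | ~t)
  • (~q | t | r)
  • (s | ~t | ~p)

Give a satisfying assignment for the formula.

Pure literal: s appears only positively; assign s = True.
Branch on p: take p = True.
Branch on q: take q = False.
  then u is forced to True.
  then t is forced to False.
  then r is forced to False.

p=True, q=False, r=False, s=True, t=False, u=True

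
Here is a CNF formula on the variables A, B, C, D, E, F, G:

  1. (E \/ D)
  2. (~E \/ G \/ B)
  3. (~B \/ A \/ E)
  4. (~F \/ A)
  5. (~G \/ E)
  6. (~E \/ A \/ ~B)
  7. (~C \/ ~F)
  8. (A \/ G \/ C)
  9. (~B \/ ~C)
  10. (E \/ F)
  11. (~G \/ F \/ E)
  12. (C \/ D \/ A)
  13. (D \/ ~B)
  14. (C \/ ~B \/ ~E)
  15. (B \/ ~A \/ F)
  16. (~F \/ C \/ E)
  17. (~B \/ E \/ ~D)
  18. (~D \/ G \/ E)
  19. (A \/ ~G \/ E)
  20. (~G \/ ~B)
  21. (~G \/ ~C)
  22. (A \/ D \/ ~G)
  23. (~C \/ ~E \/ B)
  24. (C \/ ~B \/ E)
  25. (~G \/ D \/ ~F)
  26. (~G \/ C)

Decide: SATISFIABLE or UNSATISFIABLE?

UNSATISFIABLE

E = True:
  B = True:
    propagation gives A=True, C=False; an empty clause results — contradiction.
  B = False:
    propagation gives G=True, C=False; an empty clause results — contradiction.
E = False:
  propagation gives D=True, G=False; an empty clause results — contradiction.
Every branch closes, so no satisfying assignment exists.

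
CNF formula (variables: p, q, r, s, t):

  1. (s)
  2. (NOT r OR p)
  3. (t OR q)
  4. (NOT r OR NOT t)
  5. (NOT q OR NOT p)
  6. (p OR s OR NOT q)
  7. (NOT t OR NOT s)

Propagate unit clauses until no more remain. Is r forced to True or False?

(s) stands alone — s = True.
From (NOT t OR NOT s) and s = True: t = False.
(q OR t) with t = False leaves only q, so q = True.
From (NOT p OR NOT q) and q = True: p = False.
In (p OR NOT r), p is now false; NOT r must hold, so r = False.

False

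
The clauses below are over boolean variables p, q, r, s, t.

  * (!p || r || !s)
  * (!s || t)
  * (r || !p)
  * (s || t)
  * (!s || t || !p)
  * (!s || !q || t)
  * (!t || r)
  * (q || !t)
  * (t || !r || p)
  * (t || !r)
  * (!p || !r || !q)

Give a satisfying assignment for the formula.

p=False, q=True, r=True, s=False, t=True

Check each clause:
  1. (r || !s || !p) — r is true.
  2. (t || !s) — !s is true.
  3. (!p || r) — r is true.
  4. (s || t) — t is true.
  5. (t || !p || !s) — !s is true.
  6. (t || !s || !q) — !s is true.
  7. (!t || r) — r is true.
  8. (q || !t) — q is true.
  9. (t || p || !r) — t is true.
  10. (!r || t) — t is true.
  11. (!r || !p || !q) — !p is true.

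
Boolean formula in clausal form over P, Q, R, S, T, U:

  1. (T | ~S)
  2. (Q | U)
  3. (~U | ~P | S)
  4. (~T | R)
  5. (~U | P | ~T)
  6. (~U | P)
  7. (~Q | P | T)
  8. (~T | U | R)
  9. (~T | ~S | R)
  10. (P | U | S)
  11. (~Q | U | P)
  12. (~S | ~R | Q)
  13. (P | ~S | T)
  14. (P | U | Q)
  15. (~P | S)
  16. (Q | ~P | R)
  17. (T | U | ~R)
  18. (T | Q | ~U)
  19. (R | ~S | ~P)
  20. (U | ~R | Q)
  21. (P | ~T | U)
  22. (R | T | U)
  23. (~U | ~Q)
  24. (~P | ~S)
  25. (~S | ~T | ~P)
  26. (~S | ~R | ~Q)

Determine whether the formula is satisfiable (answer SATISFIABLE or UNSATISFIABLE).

UNSATISFIABLE

P = True:
  propagation gives S=True; an empty clause results — contradiction.
P = False:
  propagation gives U=False, Q=True; an empty clause results — contradiction.
Every branch closes, so no satisfying assignment exists.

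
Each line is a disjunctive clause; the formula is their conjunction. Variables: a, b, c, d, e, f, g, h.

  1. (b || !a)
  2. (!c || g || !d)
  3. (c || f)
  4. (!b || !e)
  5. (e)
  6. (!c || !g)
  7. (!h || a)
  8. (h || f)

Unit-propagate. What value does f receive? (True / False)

True

(e) is a unit clause: e = True.
In (!e || !b), !e is now false; !b must hold, so b = False.
(!a || b) with b = False leaves only !a, so a = False.
(a || !h) with a = False leaves only !h, so h = False.
From (f || h) and h = False: f = True.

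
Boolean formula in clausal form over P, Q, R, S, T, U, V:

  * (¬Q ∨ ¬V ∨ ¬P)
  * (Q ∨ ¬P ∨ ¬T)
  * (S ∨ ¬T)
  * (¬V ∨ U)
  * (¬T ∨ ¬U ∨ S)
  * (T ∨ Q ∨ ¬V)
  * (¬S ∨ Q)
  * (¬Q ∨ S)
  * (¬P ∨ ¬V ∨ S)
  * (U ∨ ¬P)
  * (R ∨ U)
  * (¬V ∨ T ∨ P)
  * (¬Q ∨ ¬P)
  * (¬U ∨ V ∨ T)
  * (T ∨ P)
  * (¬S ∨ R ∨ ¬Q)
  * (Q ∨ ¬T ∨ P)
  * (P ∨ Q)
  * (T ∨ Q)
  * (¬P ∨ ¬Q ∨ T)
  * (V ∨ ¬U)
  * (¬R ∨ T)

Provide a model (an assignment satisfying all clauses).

Branch on P: take P = False.
  then T is forced to True.
  then S is forced to True.
  then Q is forced to True.
  then R is forced to True.
Set U = True and propagate.
  then V is forced to True.
Every clause has at least one true literal under this assignment.

P=False, Q=True, R=True, S=True, T=True, U=True, V=True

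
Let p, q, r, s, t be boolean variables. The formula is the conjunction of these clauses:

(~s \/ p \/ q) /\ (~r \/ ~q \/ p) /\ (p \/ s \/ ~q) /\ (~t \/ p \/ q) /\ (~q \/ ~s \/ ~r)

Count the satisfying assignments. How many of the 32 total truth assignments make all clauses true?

18

Case analysis on q and p:
  q=T, p=T: t free; 3 ways for (r,s) × 2^1 = 6.
  q=T, p=F: remaining (r,s,t) ∈ {(F,T,F); (F,T,T)} — 2.
  q=F, p=T: r, s, t free → 2^3 = 8.
  q=F, p=F: remaining (r,s,t) ∈ {(F,F,F); (T,F,F)} — 2.
Total: 6 + 2 + 8 + 2 = 18.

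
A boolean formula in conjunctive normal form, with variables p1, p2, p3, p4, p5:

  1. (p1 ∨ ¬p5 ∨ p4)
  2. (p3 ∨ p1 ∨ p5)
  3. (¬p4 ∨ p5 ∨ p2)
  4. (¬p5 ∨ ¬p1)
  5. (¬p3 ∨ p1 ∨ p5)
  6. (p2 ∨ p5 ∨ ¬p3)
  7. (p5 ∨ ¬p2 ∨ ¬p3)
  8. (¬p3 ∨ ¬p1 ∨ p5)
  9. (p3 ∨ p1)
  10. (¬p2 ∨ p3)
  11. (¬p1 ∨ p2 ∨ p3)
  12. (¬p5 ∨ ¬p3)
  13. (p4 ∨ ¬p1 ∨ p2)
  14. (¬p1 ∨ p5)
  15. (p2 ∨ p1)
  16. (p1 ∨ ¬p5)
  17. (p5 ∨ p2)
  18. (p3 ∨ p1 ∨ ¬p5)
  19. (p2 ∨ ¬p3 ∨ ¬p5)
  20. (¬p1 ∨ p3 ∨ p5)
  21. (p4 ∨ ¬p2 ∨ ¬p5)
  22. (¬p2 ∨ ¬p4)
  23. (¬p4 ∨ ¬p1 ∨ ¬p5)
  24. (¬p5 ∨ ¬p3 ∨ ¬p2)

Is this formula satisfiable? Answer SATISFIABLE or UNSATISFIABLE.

p5 = True:
  propagation gives p1=False; an empty clause results — contradiction.
p5 = False:
  propagation gives p1=False, p3=True; an empty clause results — contradiction.
Every branch closes, so no satisfying assignment exists.

UNSATISFIABLE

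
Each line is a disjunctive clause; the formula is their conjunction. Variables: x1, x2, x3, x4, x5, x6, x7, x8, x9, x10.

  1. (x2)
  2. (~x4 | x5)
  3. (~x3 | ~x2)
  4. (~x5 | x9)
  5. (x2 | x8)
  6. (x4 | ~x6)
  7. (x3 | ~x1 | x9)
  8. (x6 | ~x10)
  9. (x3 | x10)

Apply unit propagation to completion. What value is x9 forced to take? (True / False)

True

Unit clause (x2) sets x2 = True.
(~x3 | ~x2): since x2 = True, the clause reduces to (~x3). x3 = False.
From (x10 | x3) and x3 = False: x10 = True.
(~x10 | x6): since x10 = True, the clause reduces to (x6). x6 = True.
From (x4 | ~x6) and x6 = True: x4 = True.
(~x4 | x5) with x4 = True leaves only x5, so x5 = True.
(x9 | ~x5) with x5 = True leaves only x9, so x9 = True.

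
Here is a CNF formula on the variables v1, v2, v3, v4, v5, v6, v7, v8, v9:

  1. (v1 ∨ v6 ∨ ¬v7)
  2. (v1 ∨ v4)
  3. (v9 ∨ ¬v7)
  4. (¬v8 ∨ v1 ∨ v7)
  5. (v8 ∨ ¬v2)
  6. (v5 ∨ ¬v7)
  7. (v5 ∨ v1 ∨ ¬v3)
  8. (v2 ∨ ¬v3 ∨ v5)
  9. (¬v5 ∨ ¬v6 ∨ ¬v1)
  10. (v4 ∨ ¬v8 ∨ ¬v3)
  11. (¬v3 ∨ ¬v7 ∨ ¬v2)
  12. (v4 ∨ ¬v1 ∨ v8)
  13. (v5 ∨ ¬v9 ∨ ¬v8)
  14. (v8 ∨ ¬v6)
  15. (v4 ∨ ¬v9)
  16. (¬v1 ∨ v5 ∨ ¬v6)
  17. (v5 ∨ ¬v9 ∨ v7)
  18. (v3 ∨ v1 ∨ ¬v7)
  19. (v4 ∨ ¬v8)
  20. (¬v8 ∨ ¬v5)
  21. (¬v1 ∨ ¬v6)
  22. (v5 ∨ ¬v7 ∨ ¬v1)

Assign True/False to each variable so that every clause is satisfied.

v1=0, v2=0, v3=0, v4=1, v5=1, v6=0, v7=0, v8=0, v9=0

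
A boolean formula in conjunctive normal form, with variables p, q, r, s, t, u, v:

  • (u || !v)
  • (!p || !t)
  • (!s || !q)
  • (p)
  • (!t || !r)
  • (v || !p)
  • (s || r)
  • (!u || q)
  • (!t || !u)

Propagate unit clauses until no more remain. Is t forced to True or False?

False

Unit clause (p) sets p = True.
In (!t || !p), !p is now false; !t must hold, so t = False.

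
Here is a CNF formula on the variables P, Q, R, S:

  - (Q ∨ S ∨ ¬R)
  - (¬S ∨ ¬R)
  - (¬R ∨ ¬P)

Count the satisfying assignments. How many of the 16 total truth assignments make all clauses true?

9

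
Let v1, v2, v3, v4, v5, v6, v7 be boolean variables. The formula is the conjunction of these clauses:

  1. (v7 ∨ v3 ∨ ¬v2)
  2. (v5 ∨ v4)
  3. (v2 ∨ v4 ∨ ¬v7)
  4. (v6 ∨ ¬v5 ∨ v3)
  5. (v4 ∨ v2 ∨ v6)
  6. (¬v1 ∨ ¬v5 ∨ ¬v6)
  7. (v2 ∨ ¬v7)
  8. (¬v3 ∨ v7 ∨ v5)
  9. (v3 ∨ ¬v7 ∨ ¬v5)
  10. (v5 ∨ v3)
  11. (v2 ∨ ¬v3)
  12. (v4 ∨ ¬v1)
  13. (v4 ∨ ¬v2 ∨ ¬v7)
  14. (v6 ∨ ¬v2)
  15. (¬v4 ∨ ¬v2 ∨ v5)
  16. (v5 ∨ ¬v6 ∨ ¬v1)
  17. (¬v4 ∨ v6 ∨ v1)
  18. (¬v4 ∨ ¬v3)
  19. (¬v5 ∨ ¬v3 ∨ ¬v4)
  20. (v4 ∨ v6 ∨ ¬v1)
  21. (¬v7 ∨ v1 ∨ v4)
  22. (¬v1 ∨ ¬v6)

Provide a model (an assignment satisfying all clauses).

v1=F, v2=T, v3=T, v4=F, v5=T, v6=T, v7=F

Check each clause:
  1. (v3 ∨ v7 ∨ ¬v2) — v3 is true.
  2. (v5 ∨ v4) — v5 is true.
  3. (v4 ∨ v2 ∨ ¬v7) — ¬v7 is true.
  4. (v3 ∨ ¬v5 ∨ v6) — v3 is true.
  5. (v2 ∨ v4 ∨ v6) — v2 is true.
  6. (¬v6 ∨ ¬v1 ∨ ¬v5) — ¬v1 is true.
  7. (¬v7 ∨ v2) — ¬v7 is true.
  8. (v5 ∨ v7 ∨ ¬v3) — v5 is true.
  9. (¬v7 ∨ ¬v5 ∨ v3) — v3 is true.
  10. (v3 ∨ v5) — v3 is true.
  11. (¬v3 ∨ v2) — v2 is true.
  12. (¬v1 ∨ v4) — ¬v1 is true.
  13. (¬v7 ∨ ¬v2 ∨ v4) — ¬v7 is true.
  14. (v6 ∨ ¬v2) — v6 is true.
  15. (¬v4 ∨ v5 ∨ ¬v2) — ¬v4 is true.
  16. (¬v6 ∨ v5 ∨ ¬v1) — v5 is true.
  17. (v6 ∨ ¬v4 ∨ v1) — ¬v4 is true.
  18. (¬v3 ∨ ¬v4) — ¬v4 is true.
  19. (¬v4 ∨ ¬v5 ∨ ¬v3) — ¬v4 is true.
  20. (¬v1 ∨ v6 ∨ v4) — ¬v1 is true.
  21. (¬v7 ∨ v4 ∨ v1) — ¬v7 is true.
  22. (¬v1 ∨ ¬v6) — ¬v1 is true.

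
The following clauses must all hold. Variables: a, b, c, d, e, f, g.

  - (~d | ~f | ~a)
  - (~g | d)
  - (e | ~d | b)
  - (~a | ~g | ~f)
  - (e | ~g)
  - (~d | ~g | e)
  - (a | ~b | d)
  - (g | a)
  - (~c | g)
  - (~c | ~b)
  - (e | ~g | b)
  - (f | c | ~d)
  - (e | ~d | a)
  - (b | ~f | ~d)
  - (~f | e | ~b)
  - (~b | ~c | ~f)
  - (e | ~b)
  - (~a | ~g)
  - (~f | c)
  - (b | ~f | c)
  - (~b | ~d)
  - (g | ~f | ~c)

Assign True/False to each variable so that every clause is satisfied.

a = T, b = F, c = F, d = F, e = F, f = F, g = F

Check each clause:
  1. (~d | ~f | ~a) — ~f is true.
  2. (~g | d) — ~g is true.
  3. (b | ~d | e) — ~d is true.
  4. (~f | ~a | ~g) — ~g is true.
  5. (~g | e) — ~g is true.
  6. (e | ~g | ~d) — ~g is true.
  7. (~b | a | d) — a is true.
  8. (g | a) — a is true.
  9. (~c | g) — ~c is true.
  10. (~b | ~c) — ~c is true.
  11. (~g | b | e) — ~g is true.
  12. (c | f | ~d) — ~d is true.
  13. (a | e | ~d) — a is true.
  14. (b | ~d | ~f) — ~f is true.
  15. (e | ~f | ~b) — ~f is true.
  16. (~c | ~f | ~b) — ~f is true.
  17. (~b | e) — ~b is true.
  18. (~g | ~a) — ~g is true.
  19. (c | ~f) — ~f is true.
  20. (b | ~f | c) — ~f is true.
  21. (~b | ~d) — ~d is true.
  22. (~f | g | ~c) — ~f is true.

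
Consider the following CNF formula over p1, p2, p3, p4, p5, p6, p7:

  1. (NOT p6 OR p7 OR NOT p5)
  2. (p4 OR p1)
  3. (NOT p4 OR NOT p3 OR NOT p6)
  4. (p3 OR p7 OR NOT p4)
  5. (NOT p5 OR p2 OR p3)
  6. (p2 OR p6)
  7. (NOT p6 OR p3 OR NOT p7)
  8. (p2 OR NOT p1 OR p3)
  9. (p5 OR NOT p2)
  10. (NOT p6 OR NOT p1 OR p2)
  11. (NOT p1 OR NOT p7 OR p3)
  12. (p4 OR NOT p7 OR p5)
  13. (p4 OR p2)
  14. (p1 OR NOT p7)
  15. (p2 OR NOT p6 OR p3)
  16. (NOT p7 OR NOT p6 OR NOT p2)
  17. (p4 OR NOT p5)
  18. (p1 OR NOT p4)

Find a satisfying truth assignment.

Try p1 = True.
For the remaining variables, p2 = True, p3 = True, p4 = True, p5 = True, p6 = False, p7 = False works.
Every clause has at least one true literal under this assignment.

p1 = True, p2 = True, p3 = True, p4 = True, p5 = True, p6 = False, p7 = False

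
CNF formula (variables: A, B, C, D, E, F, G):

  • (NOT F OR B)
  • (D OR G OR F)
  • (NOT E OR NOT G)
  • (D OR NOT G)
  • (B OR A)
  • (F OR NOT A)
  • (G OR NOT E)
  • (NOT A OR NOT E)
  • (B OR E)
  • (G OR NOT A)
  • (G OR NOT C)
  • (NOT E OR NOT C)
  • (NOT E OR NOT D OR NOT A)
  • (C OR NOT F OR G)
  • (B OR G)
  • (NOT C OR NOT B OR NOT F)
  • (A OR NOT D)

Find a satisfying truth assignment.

A = T, B = T, C = F, D = T, E = F, F = T, G = T

Set A = True and propagate.
  then F is forced to True.
  then B is forced to True.
  then E is forced to False.
  then G is forced to True.
  then D is forced to True.
  then C is forced to False.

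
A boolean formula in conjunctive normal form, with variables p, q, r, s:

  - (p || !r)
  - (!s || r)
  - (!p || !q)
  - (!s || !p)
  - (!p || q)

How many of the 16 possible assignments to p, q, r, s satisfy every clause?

2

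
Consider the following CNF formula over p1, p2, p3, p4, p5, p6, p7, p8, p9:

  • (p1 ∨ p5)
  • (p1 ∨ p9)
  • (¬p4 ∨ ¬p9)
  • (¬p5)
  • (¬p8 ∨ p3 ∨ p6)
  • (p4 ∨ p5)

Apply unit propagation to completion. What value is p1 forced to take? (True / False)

True

(¬p5) stands alone — p5 = False.
(p1 ∨ p5) with p5 = False leaves only p1, so p1 = True.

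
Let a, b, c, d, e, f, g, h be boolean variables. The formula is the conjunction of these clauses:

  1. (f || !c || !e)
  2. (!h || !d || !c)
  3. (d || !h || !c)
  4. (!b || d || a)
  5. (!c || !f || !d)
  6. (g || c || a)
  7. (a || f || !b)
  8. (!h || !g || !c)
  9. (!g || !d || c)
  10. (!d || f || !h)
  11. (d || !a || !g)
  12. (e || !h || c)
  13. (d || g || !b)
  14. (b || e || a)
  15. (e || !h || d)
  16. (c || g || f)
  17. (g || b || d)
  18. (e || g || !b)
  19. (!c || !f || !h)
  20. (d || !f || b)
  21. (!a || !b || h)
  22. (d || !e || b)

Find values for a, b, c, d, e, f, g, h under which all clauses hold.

Try a = True.
Set b = False and propagate.
Try c = False.
For the remaining variables, d = True, e = False, f = True, g = False, h = False works.
Every clause has at least one true literal under this assignment.

a = T  b = F  c = F  d = T  e = F  f = T  g = F  h = F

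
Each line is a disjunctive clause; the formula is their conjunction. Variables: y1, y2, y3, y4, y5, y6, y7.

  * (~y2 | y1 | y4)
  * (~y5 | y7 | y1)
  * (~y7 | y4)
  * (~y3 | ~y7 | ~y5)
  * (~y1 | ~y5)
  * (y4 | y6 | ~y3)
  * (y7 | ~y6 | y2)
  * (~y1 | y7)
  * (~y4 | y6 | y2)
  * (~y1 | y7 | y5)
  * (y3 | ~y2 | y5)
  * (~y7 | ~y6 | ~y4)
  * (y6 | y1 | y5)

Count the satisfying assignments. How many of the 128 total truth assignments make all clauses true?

3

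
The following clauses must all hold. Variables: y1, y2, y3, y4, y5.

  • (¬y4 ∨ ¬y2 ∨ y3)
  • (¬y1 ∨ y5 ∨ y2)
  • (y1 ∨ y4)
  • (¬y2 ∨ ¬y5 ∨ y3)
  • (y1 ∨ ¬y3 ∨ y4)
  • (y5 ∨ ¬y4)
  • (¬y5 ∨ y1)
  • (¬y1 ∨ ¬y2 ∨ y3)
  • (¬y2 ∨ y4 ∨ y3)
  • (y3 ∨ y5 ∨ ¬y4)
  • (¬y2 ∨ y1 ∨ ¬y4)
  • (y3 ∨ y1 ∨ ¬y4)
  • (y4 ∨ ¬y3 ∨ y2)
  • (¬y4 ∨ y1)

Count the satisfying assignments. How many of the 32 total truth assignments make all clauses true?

Satisfying assignments:
  y1=1 y2=0 y3=0 y4=0 y5=1
  y1=1 y2=0 y3=0 y4=1 y5=1
  y1=1 y2=0 y3=1 y4=1 y5=1
  y1=1 y2=1 y3=1 y4=0 y5=0
  y1=1 y2=1 y3=1 y4=0 y5=1
  y1=1 y2=1 y3=1 y4=1 y5=1
That's 6 in total.

6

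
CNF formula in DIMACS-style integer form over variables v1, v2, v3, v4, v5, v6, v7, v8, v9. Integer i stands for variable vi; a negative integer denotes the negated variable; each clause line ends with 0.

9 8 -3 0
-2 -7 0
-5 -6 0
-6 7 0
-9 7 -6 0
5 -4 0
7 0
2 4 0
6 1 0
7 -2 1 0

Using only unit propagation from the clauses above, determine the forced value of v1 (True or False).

True

Unit clause (v7) sets v7 = True.
(~v2 | ~v7) with v7 = True leaves only ~v2, so v2 = False.
(v4 | v2) with v2 = False leaves only v4, so v4 = True.
In (~v4 | v5), ~v4 is now false; v5 must hold, so v5 = True.
In (~v5 | ~v6), ~v5 is now false; ~v6 must hold, so v6 = False.
In (v6 | v1), v6 is now false; v1 must hold, so v1 = True.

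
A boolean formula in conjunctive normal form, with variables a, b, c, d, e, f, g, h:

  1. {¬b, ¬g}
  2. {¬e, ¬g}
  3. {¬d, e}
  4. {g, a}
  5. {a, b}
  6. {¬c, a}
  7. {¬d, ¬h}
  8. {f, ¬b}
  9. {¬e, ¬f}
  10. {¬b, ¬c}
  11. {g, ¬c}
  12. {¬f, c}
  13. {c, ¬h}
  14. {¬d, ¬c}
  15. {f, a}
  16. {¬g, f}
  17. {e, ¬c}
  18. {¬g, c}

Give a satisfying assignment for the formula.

a occurs only positively in the remaining clauses — set a = True.
d occurs only negated in the remaining clauses — set d = False.
Branch on b: take b = False.
Branch on c: take c = False.
  then f is forced to False.
  then h is forced to False.
  then g is forced to False.
e is now unconstrained; take e = False.

a=T, b=F, c=F, d=F, e=F, f=F, g=F, h=F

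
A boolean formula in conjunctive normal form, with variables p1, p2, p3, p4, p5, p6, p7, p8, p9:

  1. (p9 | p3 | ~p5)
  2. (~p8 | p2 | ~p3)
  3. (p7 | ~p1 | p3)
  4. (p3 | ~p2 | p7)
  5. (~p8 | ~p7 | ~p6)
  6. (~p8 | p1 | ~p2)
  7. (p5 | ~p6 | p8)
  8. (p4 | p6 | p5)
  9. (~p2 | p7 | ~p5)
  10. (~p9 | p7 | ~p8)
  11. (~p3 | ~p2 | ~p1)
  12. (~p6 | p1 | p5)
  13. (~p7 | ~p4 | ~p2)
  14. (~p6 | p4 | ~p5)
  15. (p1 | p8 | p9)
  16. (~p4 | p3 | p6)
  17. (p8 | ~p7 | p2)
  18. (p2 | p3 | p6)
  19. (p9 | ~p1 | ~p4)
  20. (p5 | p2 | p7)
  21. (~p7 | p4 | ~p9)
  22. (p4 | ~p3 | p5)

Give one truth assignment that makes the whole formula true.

Branch on p1: take p1 = True.
Set p2 = False and propagate.
Branch on p3: take p3 = True.
  then p8 is forced to False.
  then p7 is forced to False.
  then p5 is forced to True.
The remaining clauses are satisfied by p4 = False, p6 = False, p9 = True.

p1 = True, p2 = False, p3 = True, p4 = False, p5 = True, p6 = False, p7 = False, p8 = False, p9 = True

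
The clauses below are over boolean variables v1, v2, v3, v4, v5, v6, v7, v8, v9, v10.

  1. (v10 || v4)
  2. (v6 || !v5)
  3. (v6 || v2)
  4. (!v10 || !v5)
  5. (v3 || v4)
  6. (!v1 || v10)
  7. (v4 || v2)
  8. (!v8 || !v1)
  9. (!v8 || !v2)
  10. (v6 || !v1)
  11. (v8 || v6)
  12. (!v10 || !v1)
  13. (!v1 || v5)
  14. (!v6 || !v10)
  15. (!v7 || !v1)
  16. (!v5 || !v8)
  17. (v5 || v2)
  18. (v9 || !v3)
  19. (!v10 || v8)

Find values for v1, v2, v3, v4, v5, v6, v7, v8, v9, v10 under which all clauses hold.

Pure literal: v1 appears only negated; assign v1 = False.
v4 occurs only positively in the remaining clauses — set v4 = True.
Try v2 = True.
  then v8 is forced to False.
  then v6 is forced to True.
  then v10 is forced to False.
Try v3 = False.
v5, v7, v9 are now unconstrained; take v5 = True, v7 = False, v9 = True.

v1 = F, v2 = T, v3 = F, v4 = T, v5 = T, v6 = T, v7 = F, v8 = F, v9 = T, v10 = F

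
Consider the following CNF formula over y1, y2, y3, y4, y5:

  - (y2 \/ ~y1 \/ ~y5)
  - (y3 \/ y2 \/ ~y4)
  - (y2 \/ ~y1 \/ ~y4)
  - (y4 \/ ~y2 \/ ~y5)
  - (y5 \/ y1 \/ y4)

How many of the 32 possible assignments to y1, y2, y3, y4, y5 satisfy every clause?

16

Case analysis on y2 and y4:
  y2=T, y4=T: y1, y3, y5 free → 2^3 = 8.
  y2=T, y4=F: remaining (y1,y3,y5) ∈ {(T,F,F); (T,T,F)} — 2.
  y2=F, y4=T: remaining (y1,y3,y5) ∈ {(F,T,F); (F,T,T)} — 2.
  y2=F, y4=F: remaining (y1,y3,y5) ∈ {(F,F,T); (F,T,T); (T,F,F); (T,T,F)} — 4.
Total: 8 + 2 + 2 + 4 = 16.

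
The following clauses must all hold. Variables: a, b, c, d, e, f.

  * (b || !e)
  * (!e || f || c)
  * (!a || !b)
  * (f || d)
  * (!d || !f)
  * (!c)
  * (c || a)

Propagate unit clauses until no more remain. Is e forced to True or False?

False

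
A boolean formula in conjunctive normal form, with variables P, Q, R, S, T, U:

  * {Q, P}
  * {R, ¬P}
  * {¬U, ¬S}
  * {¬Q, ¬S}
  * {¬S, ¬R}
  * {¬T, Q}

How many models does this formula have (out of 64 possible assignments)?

Split on Q, then S.
  Q=T, S=T: a clause becomes empty — 0.
  Q=T, S=F: T, U free; 3 ways for (P,R) × 2^2 = 12.
  Q=F, S=T: a clause becomes empty — 0.
  Q=F, S=F: remaining (P,R,T,U) ∈ {(T,T,F,F); (T,T,F,T)} — 2.
Total: 0 + 12 + 0 + 2 = 14.

14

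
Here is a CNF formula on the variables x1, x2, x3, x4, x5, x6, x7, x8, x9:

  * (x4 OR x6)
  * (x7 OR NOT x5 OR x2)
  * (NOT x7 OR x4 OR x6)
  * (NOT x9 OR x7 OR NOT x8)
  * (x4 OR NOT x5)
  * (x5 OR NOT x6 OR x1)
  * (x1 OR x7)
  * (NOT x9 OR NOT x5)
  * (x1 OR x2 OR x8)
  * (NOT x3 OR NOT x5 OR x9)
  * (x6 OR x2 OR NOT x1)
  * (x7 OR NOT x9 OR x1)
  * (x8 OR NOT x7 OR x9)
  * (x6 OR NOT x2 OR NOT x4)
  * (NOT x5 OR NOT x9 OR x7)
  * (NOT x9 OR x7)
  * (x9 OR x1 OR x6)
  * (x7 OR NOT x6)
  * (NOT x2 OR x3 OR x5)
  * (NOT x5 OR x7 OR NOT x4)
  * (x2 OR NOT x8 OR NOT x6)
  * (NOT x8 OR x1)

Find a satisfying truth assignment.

x1 = 1, x2 = 0, x3 = 1, x4 = 0, x5 = 0, x6 = 1, x7 = 1, x8 = 0, x9 = 1

Try x1 = True.
The remaining clauses are satisfied by x2 = False, x3 = True, x4 = False, x5 = False, x6 = True, x7 = True, x8 = False, x9 = True.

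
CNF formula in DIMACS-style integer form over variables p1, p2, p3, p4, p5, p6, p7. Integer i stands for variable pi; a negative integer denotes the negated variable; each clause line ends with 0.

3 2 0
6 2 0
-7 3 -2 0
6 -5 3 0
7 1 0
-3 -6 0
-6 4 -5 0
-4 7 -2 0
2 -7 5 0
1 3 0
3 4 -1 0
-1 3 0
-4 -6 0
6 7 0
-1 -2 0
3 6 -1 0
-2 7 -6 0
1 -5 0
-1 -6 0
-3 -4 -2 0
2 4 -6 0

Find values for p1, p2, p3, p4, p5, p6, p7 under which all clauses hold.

p1=F, p2=T, p3=T, p4=F, p5=F, p6=F, p7=T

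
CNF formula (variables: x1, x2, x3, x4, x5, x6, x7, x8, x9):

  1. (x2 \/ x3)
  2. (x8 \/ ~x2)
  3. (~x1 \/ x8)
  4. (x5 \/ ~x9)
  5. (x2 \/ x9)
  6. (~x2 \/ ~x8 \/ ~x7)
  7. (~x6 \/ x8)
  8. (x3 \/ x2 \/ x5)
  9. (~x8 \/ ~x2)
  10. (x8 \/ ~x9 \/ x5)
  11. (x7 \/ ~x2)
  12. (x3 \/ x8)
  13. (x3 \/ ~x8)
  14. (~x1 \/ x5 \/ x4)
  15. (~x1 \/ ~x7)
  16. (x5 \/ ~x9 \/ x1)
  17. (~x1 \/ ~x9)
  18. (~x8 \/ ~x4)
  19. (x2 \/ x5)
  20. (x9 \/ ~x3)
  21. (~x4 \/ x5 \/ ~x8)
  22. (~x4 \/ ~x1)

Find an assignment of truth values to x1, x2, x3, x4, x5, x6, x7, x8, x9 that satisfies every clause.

x1 = False, x2 = False, x3 = True, x4 = False, x5 = True, x6 = True, x7 = True, x8 = True, x9 = True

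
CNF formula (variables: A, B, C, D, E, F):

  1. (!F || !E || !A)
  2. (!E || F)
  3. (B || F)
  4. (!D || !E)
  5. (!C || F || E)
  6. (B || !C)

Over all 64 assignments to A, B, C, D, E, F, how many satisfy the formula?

19

Split on E, then F.
  E=1, F=1: remaining (A,B,C,D) ∈ {(0,0,0,0); (0,1,0,0); (0,1,1,0)} — 3.
  E=1, F=0: a clause becomes empty — 0.
  E=0, F=1: A, D free; 3 ways for (B,C) × 2^2 = 12.
  E=0, F=0: remaining (A,B,C,D) ∈ {(0,1,0,0); (0,1,0,1); (1,1,0,0); (1,1,0,1)} — 4.
Total: 3 + 0 + 12 + 4 = 19.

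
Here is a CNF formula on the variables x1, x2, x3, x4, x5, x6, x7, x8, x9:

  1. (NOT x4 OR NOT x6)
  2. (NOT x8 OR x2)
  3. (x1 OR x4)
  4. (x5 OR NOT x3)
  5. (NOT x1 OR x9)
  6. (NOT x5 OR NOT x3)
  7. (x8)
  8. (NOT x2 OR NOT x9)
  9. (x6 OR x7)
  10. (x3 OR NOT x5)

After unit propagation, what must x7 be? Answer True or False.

Unit clause (x8) sets x8 = True.
(NOT x8 OR x2) with x8 = True leaves only x2, so x2 = True.
From (NOT x2 OR NOT x9) and x2 = True: x9 = False.
In (x9 OR NOT x1), x9 is now false; NOT x1 must hold, so x1 = False.
(x4 OR x1) with x1 = False leaves only x4, so x4 = True.
From (NOT x6 OR NOT x4) and x4 = True: x6 = False.
In (x7 OR x6), x6 is now false; x7 must hold, so x7 = True.

True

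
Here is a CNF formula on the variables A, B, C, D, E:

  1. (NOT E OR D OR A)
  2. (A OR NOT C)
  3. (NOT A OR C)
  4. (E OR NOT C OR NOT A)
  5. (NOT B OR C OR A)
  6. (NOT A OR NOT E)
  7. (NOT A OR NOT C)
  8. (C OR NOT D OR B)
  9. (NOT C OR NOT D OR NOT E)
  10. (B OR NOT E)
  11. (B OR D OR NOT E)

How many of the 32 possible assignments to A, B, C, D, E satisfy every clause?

1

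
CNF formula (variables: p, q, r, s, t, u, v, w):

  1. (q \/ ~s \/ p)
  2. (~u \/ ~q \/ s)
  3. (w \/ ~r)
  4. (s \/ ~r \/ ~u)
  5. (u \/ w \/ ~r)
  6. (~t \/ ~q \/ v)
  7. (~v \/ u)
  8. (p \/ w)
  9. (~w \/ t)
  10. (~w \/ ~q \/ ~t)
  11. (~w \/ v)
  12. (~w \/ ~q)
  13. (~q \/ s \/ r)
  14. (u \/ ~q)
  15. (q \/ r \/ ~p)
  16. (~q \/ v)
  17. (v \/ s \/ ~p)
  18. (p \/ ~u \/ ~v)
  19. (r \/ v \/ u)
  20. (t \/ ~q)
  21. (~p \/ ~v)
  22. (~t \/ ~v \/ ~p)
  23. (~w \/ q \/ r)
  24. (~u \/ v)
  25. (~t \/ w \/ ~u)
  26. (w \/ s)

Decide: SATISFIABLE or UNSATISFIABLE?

q = True:
  propagation gives w=False, r=False, p=True, s=True; an empty clause results — contradiction.
q = False:
  v = True:
    propagation gives u=True, p=True; an empty clause results — contradiction.
  v = False:
    propagation gives w=False, r=False, p=True; an empty clause results — contradiction.
Every branch closes, so no satisfying assignment exists.

UNSATISFIABLE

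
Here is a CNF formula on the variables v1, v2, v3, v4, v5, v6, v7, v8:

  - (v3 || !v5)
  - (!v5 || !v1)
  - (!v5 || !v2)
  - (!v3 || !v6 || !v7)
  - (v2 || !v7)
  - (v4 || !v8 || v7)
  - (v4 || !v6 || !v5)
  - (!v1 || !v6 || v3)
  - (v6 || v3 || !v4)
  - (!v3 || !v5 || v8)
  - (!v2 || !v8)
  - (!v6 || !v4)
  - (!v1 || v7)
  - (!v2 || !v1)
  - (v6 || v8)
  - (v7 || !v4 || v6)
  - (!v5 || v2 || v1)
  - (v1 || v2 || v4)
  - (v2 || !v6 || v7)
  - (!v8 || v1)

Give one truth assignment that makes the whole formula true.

v1=False, v2=True, v3=True, v4=False, v5=False, v6=True, v7=False, v8=False

v5 occurs only negated in the remaining clauses — set v5 = False.
Branch on v1: take v1 = False.
  then v8 is forced to False.
  then v6 is forced to True.
  then v4 is forced to False.
  then v2 is forced to True.
Try v3 = True.
  then v7 is forced to False.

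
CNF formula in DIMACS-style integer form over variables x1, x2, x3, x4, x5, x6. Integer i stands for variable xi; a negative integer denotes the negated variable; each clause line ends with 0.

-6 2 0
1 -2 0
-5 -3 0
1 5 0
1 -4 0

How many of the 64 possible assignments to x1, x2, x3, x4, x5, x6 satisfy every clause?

19

Split on x1, then x2.
  x1=1, x2=1: x4, x6 free; 3 ways for (x3,x5) × 2^2 = 12.
  x1=1, x2=0: x4 free; 3 ways for (x3,x5,x6) × 2^1 = 6.
  x1=0, x2=1: a clause becomes empty — 0.
  x1=0, x2=0: remaining (x3,x4,x5,x6) ∈ {(0,0,1,0)} — 1.
Total: 12 + 6 + 0 + 1 = 19.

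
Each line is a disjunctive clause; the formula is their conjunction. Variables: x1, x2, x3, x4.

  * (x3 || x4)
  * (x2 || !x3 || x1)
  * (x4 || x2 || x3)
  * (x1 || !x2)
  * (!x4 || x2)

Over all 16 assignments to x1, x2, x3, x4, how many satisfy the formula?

The models are:
  x1=T x2=F x3=T x4=F
  x1=T x2=T x3=F x4=T
  x1=T x2=T x3=T x4=F
  x1=T x2=T x3=T x4=T
That's 4 in total.

4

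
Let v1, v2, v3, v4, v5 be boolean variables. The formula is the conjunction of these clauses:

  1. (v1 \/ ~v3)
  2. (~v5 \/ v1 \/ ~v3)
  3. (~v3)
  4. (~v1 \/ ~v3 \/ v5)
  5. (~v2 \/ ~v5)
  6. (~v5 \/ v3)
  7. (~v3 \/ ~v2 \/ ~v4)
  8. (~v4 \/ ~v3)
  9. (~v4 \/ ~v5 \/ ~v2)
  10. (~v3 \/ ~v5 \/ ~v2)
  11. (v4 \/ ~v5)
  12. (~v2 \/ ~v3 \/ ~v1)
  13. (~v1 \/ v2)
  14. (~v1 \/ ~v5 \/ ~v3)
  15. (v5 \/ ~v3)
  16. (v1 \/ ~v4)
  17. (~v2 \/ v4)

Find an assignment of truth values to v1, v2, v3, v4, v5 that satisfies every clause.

v1=1  v2=1  v3=0  v4=1  v5=0

(~v3) is a unit clause, so v3 = False.
Unit propagation: (~v5) forces v5 = False.
Branch on v1: take v1 = True.
  then v2 is forced to True.
  then v4 is forced to True.
Every clause has at least one true literal under this assignment.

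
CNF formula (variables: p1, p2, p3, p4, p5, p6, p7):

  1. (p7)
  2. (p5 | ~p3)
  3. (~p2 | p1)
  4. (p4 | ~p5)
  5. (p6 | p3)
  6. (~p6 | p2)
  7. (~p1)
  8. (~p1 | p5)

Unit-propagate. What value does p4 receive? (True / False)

True

Unit clause (p7) sets p7 = True.
(~p1) is a unit clause: p1 = False.
(~p2 | p1): since p1 = False, the clause reduces to (~p2). p2 = False.
(p2 | ~p6): since p2 = False, the clause reduces to (~p6). p6 = False.
(p6 | p3) with p6 = False leaves only p3, so p3 = True.
In (p5 | ~p3), ~p3 is now false; p5 must hold, so p5 = True.
(p4 | ~p5) with p5 = True leaves only p4, so p4 = True.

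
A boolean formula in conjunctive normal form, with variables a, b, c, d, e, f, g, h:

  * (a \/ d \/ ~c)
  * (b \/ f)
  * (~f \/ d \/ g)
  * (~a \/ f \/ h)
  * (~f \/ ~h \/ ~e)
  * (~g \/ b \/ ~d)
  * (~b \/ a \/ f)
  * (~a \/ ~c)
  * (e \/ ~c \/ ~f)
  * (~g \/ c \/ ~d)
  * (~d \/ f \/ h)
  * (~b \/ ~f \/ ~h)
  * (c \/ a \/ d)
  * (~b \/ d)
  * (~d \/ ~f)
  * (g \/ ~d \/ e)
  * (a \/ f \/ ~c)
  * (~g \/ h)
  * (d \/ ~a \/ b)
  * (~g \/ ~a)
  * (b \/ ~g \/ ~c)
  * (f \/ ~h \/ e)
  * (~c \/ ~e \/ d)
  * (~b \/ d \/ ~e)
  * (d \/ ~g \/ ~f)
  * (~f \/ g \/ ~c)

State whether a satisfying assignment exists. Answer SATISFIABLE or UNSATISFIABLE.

SATISFIABLE

Set a = True and propagate.
  then c is forced to False.
  then g is forced to False.
Try b = True.
  then d is forced to True.
  then f is forced to False.
  then h is forced to True.
  then e is forced to True.
So a=True, b=True, c=False, d=True, e=True, f=False, g=False, h=True is a satisfying assignment.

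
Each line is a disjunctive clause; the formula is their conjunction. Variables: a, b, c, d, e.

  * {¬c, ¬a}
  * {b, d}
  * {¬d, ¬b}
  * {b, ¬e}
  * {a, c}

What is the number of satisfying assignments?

6

Satisfying assignments:
  a=0 b=0 c=1 d=1 e=0
  a=0 b=1 c=1 d=0 e=0
  a=0 b=1 c=1 d=0 e=1
  a=1 b=0 c=0 d=1 e=0
  a=1 b=1 c=0 d=0 e=0
  a=1 b=1 c=0 d=0 e=1
Count: 6.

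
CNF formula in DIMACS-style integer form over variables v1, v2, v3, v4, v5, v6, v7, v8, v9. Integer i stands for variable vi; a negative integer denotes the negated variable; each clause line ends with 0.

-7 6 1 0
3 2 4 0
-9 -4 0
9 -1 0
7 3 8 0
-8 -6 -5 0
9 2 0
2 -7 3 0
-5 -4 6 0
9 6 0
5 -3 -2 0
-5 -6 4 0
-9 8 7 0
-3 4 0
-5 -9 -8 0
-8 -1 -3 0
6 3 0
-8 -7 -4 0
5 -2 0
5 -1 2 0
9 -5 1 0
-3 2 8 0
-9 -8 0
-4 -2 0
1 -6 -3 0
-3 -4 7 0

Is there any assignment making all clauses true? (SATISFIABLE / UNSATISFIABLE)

v3 = True:
  propagation gives v4=True, v9=False, v1=False, v2=True; an empty clause results — contradiction.
v3 = False:
  v9 = True:
    propagation gives v4=False, v2=True, v5=False; an empty clause results — contradiction.
  v9 = False:
    propagation gives v1=False, v2=True, v5=True; an empty clause results — contradiction.
Every branch closes, so no satisfying assignment exists.

UNSATISFIABLE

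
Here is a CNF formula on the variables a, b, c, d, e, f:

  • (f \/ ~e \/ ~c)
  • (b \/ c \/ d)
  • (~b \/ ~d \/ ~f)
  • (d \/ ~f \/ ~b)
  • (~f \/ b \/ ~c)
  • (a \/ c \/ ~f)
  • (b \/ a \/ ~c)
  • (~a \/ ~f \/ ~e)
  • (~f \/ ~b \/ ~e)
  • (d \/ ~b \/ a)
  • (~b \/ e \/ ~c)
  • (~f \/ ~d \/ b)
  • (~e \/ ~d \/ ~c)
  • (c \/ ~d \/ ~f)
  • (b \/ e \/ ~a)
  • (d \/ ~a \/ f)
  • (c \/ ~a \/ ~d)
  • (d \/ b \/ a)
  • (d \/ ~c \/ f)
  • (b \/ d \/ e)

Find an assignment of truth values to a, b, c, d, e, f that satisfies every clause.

a=F, b=F, c=F, d=T, e=F, f=F

Set a = False and propagate.
Set b = False and propagate.
  then c is forced to False.
  then d is forced to True.
  then f is forced to False.
e is now unconstrained; take e = False.
Check each clause:
  1. (~e \/ f \/ ~c) — ~e is true.
  2. (c \/ d \/ b) — d is true.
  3. (~f \/ ~b \/ ~d) — ~f is true.
  4. (~f \/ ~b \/ d) — ~f is true.
  5. (b \/ ~f \/ ~c) — ~f is true.
  6. (a \/ c \/ ~f) — ~f is true.
  7. (a \/ ~c \/ b) — ~c is true.
  8. (~a \/ ~f \/ ~e) — ~f is true.
  9. (~f \/ ~b \/ ~e) — ~f is true.
  10. (a \/ d \/ ~b) — d is true.
  11. (~c \/ e \/ ~b) — ~c is true.
  12. (~d \/ b \/ ~f) — ~f is true.
  13. (~c \/ ~d \/ ~e) — ~e is true.
  14. (~f \/ c \/ ~d) — ~f is true.
  15. (b \/ ~a \/ e) — ~a is true.
  16. (d \/ ~a \/ f) — d is true.
  17. (c \/ ~d \/ ~a) — ~a is true.
  18. (d \/ b \/ a) — d is true.
  19. (~c \/ d \/ f) — d is true.
  20. (e \/ d \/ b) — d is true.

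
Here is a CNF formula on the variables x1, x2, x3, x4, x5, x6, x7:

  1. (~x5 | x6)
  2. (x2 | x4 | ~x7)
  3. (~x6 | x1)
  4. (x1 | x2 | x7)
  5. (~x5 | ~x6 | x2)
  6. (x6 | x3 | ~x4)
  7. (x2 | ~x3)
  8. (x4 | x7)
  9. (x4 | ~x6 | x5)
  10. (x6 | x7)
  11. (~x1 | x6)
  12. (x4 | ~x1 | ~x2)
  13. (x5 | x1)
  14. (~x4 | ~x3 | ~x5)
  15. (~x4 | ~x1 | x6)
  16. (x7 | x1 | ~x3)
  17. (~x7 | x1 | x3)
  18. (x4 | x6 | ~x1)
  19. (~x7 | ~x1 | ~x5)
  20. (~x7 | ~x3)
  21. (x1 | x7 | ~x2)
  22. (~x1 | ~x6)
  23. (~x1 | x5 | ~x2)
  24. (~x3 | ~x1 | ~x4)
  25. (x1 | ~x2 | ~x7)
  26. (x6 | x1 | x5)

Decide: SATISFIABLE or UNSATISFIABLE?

UNSATISFIABLE

x1 = True:
  propagation gives x6=True; an empty clause results — contradiction.
x1 = False:
  propagation gives x6=False, x5=False; an empty clause results — contradiction.
Every branch closes, so no satisfying assignment exists.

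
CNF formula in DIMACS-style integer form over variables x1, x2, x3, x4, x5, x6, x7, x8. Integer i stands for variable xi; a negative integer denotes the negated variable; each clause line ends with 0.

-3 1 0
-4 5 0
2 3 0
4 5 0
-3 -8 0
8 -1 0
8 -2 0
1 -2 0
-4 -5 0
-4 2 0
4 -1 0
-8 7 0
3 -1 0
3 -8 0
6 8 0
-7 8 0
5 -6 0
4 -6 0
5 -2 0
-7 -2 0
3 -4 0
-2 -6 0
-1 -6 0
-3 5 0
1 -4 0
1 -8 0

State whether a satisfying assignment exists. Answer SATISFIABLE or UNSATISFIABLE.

UNSATISFIABLE

x1 = True:
  propagation gives x8=True, x3=False; an empty clause results — contradiction.
x1 = False:
  propagation gives x3=False, x2=True; an empty clause results — contradiction.
Every branch closes, so no satisfying assignment exists.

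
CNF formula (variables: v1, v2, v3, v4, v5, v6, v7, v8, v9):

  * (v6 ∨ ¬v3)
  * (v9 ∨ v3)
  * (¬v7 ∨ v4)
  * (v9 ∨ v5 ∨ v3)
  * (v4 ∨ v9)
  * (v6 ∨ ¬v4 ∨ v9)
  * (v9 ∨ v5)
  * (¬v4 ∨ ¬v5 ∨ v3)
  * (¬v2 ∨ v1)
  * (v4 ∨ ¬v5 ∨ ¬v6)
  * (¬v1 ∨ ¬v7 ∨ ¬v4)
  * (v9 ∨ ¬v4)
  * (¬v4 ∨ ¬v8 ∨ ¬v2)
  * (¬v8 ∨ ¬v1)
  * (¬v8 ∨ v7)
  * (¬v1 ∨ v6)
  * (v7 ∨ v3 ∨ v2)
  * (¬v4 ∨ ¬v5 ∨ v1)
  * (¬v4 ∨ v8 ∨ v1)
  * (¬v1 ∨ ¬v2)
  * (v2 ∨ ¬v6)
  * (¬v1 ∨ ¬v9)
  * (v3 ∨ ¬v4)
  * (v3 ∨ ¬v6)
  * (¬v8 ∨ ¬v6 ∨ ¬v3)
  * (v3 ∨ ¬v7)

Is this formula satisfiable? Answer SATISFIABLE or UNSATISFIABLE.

v4 = True:
  propagation gives v9=True, v1=False, v2=False, v5=False; an empty clause results — contradiction.
v4 = False:
  propagation gives v7=False, v9=True, v8=False, v1=False; an empty clause results — contradiction.
Every branch closes, so no satisfying assignment exists.

UNSATISFIABLE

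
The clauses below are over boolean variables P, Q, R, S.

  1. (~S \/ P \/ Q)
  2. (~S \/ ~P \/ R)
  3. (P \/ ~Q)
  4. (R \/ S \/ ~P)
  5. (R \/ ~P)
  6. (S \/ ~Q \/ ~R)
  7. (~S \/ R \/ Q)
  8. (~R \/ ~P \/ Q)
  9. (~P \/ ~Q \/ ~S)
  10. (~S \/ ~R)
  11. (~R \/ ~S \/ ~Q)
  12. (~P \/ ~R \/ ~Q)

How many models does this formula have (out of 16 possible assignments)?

2

Satisfying assignments:
  P=0 Q=0 R=0 S=0
  P=0 Q=0 R=1 S=0
Count: 2.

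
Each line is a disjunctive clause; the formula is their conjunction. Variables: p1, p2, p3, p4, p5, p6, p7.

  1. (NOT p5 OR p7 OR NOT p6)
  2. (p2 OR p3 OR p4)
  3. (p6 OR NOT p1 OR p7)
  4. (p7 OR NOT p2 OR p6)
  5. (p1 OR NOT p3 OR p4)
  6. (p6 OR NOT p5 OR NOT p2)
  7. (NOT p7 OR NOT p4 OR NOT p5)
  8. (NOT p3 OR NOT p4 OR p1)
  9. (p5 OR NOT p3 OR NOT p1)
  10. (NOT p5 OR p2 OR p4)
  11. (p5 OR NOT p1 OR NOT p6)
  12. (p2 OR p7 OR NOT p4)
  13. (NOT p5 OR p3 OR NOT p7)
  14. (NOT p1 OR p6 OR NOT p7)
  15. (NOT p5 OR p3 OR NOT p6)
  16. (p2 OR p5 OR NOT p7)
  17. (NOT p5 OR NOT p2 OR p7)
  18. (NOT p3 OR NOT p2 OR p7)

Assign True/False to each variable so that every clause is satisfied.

p1=F, p2=T, p3=F, p4=F, p5=F, p6=T, p7=F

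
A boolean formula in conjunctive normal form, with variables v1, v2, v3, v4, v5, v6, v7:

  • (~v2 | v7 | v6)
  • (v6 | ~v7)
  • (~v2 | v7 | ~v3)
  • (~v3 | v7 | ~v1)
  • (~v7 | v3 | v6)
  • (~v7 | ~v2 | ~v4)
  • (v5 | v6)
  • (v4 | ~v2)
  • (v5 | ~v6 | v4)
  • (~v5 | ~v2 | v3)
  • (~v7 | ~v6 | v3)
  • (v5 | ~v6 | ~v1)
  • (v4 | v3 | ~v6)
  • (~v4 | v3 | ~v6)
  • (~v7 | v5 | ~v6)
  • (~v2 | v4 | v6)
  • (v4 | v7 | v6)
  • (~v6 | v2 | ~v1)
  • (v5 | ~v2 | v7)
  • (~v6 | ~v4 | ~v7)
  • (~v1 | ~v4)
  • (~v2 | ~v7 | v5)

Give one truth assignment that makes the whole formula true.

Pure literal: v1 appears only negated; assign v1 = False.
Try v2 = False.
Try v3 = True.
Set v4 = True and propagate.
The remaining clauses are satisfied by v5 = True, v6 = True, v7 = False.
Check each clause:
  1. (~v2 | v6 | v7) — v6 is true.
  2. (~v7 | v6) — ~v7 is true.
  3. (~v2 | v7 | ~v3) — ~v2 is true.
  4. (~v3 | ~v1 | v7) — ~v1 is true.
  5. (~v7 | v6 | v3) — ~v7 is true.
  6. (~v4 | ~v2 | ~v7) — ~v7 is true.
  7. (v6 | v5) — v5 is true.
  8. (v4 | ~v2) — v4 is true.
  9. (v4 | ~v6 | v5) — v4 is true.
  10. (~v5 | ~v2 | v3) — v3 is true.
  11. (~v6 | v3 | ~v7) — ~v7 is true.
  12. (v5 | ~v6 | ~v1) — v5 is true.
  13. (v4 | ~v6 | v3) — v3 is true.
  14. (v3 | ~v4 | ~v6) — v3 is true.
  15. (~v6 | v5 | ~v7) — ~v7 is true.
  16. (~v2 | v6 | v4) — v4 is true.
  17. (v4 | v6 | v7) — v4 is true.
  18. (~v1 | ~v6 | v2) — ~v1 is true.
  19. (~v2 | v7 | v5) — v5 is true.
  20. (~v4 | ~v6 | ~v7) — ~v7 is true.
  21. (~v4 | ~v1) — ~v1 is true.
  22. (~v2 | v5 | ~v7) — ~v7 is true.

v1 = F, v2 = F, v3 = T, v4 = T, v5 = T, v6 = T, v7 = F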